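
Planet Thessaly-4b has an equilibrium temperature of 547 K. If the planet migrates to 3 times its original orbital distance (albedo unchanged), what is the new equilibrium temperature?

T_eq ∝ L^(1/4) · d^(−1/2).
T′ = 547 / 3^(1/2) = 316 K.

T_eq ≈ 316 K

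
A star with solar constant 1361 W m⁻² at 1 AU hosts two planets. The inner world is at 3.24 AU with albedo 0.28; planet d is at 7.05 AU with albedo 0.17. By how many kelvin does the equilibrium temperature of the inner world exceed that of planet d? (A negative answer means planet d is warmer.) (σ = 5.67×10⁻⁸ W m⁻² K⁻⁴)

T_eq = [S₀(1−A)/(4σd²)]^(1/4), so T ∝ (1−A)^(1/4) / √d.
T₁ = [1361×0.72/(4×5.67×10⁻⁸×3.24²)]^(1/4) = 142.43 K.
T₂ = [1361×0.83/(4×5.67×10⁻⁸×7.05²)]^(1/4) = 100.05 K.

ΔT ≈ 42.4 K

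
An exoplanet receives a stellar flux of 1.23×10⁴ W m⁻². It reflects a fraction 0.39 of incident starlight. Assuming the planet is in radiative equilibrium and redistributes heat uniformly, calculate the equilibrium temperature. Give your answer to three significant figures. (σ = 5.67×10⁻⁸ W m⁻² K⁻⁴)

Energy balance: absorbed = emitted ⇒ πR²·S(1−A) = 4πR²·σT_eq⁴, so T_eq⁴ = S(1−A)/(4σ).
T_eq = [1.23×10⁴ × 0.61 / (4 × 5.67×10⁻⁸)]^(1/4) = (3.31×10¹⁰)^(1/4) = 426 K.

T_eq ≈ 426 K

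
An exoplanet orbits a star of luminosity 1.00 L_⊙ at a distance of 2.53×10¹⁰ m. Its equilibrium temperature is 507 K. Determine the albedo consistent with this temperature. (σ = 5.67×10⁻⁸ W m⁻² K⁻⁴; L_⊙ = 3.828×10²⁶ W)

A ≈ 0.69

L = 1.00 × 3.828×10²⁶ = 3.83×10²⁶ W.
Flux: S = L/(4πd²) = 3.83×10²⁶/(4π×(2.53×10¹⁰)²) = 4.76×10⁴ W m⁻².
From T_eq⁴ = S(1−A)/(4σ): 1−A = 4σT_eq⁴/S.
1−A = 4 × 5.67×10⁻⁸ × (507)⁴ / 4.76×10⁴ = 0.315.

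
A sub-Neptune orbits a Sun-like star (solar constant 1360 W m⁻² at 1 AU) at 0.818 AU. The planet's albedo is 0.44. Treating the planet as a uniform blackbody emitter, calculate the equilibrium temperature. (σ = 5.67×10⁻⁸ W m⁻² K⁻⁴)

T_eq ≈ 266 K

Flux at 0.818 AU: S = 1360/0.818² = 2030 W m⁻².
Energy balance: absorbed = emitted ⇒ πR²·S(1−A) = 4πR²·σT_eq⁴, so T_eq⁴ = S(1−A)/(4σ).
T_eq = [2030 × 0.56 / (4 × 5.67×10⁻⁸)]^(1/4) = (5.02×10⁹)^(1/4) = 266 K.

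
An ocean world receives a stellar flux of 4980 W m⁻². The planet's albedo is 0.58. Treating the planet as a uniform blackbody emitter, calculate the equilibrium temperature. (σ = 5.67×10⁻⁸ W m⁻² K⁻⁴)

Energy balance: absorbed = emitted ⇒ πR²·S(1−A) = 4πR²·σT_eq⁴, so T_eq⁴ = S(1−A)/(4σ).
T_eq = [4980 × 0.42 / (4 × 5.67×10⁻⁸)]^(1/4) = (9.22×10⁹)^(1/4) = 310 K.

T_eq ≈ 310 K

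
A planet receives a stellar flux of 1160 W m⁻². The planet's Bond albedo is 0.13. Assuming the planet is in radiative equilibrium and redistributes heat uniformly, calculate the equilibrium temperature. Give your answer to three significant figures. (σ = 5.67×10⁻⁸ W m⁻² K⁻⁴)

Energy balance: absorbed = emitted ⇒ πR²·S(1−A) = 4πR²·σT_eq⁴, so T_eq⁴ = S(1−A)/(4σ).
T_eq = [1160 × 0.87 / (4 × 5.67×10⁻⁸)]^(1/4) = (4.45×10⁹)^(1/4) = 258 K.

T_eq ≈ 258 K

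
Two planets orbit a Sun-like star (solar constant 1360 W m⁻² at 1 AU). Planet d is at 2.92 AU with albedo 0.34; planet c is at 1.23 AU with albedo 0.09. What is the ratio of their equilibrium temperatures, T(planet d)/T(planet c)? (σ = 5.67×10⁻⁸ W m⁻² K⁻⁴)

T_eq = [S₀(1−A)/(4σd²)]^(1/4), so T ∝ (1−A)^(1/4) / √d.
T₁ = [1360×0.66/(4×5.67×10⁻⁸×2.92²)]^(1/4) = 146.78 K.
T₂ = [1360×0.91/(4×5.67×10⁻⁸×1.23²)]^(1/4) = 245.07 K.

T₁/T₂ ≈ 0.599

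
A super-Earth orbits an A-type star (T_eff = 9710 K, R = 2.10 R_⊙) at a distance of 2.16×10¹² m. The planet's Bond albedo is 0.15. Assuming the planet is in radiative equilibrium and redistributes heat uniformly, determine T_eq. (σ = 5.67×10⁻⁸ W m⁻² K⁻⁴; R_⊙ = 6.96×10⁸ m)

R_⋆ = 2.10 × 6.96×10⁸ = 1.46×10⁹ m.
L = 4πR_⋆²σT_⋆⁴ = 4π(1.46×10⁹)² × 5.67×10⁻⁸ × (9710)⁴ = 1.35×10²⁸ W.
S = L/(4πd²) = 231 W m⁻².
Energy balance: absorbed = emitted ⇒ πR²·S(1−A) = 4πR²·σT_eq⁴, so T_eq⁴ = S(1−A)/(4σ).
T_eq = [231 × 0.85 / (4 × 5.67×10⁻⁸)]^(1/4) = (8.65×10⁸)^(1/4) = 171 K.

T_eq ≈ 171 K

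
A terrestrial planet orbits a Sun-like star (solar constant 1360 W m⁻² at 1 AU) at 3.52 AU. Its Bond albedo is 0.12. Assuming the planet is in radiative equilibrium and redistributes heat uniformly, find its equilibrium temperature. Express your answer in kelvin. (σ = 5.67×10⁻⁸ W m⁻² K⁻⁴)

Flux at 3.52 AU: S = 1360/3.52² = 110 W m⁻².
Energy balance: absorbed = emitted ⇒ πR²·S(1−A) = 4πR²·σT_eq⁴, so T_eq⁴ = S(1−A)/(4σ).
T_eq = [110 × 0.88 / (4 × 5.67×10⁻⁸)]^(1/4) = (4.26×10⁸)^(1/4) = 144 K.

T_eq ≈ 144 K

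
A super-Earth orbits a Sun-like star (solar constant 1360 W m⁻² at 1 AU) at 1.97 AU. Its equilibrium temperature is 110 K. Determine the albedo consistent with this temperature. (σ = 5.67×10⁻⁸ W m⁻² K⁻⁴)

A ≈ 0.91

Flux at 1.97 AU: S = 1360/1.97² = 350 W m⁻².
From T_eq⁴ = S(1−A)/(4σ): 1−A = 4σT_eq⁴/S.
1−A = 4 × 5.67×10⁻⁸ × (110)⁴ / 350 = 0.095.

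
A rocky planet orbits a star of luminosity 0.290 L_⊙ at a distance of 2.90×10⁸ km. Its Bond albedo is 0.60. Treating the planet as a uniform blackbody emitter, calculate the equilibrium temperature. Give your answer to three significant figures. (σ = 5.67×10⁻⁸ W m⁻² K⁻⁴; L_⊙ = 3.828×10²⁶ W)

d = 2.90×10⁸ km = 2.90×10¹¹ m.
L = 0.290 × 3.828×10²⁶ = 1.11×10²⁶ W.
Flux: S = L/(4πd²) = 1.11×10²⁶/(4π×(2.90×10¹¹)²) = 105 W m⁻².
Energy balance: absorbed = emitted ⇒ πR²·S(1−A) = 4πR²·σT_eq⁴, so T_eq⁴ = S(1−A)/(4σ).
T_eq = [105 × 0.40 / (4 × 5.67×10⁻⁸)]^(1/4) = (1.85×10⁸)^(1/4) = 117 K.

T_eq ≈ 117 K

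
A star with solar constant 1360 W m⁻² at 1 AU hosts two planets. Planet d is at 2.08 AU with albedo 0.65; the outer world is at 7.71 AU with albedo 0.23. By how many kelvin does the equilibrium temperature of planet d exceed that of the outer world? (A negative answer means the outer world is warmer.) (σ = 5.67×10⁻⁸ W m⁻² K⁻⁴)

T_eq = [S₀(1−A)/(4σd²)]^(1/4), so T ∝ (1−A)^(1/4) / √d.
T₁ = [1360×0.35/(4×5.67×10⁻⁸×2.08²)]^(1/4) = 148.41 K.
T₂ = [1360×0.77/(4×5.67×10⁻⁸×7.71²)]^(1/4) = 93.88 K.

ΔT ≈ 54.5 K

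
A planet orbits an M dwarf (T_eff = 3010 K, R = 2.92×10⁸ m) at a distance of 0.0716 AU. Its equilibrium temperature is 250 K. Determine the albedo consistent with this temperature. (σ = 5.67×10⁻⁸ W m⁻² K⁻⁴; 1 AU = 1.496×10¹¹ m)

A ≈ 0.74

d = 0.0716 AU = 1.07×10¹⁰ m.
L = 4πR_⋆²σT_⋆⁴ = 4π(2.92×10⁸)² × 5.67×10⁻⁸ × (3010)⁴ = 4.99×10²⁴ W.
S = L/(4πd²) = 3460 W m⁻².
From T_eq⁴ = S(1−A)/(4σ): 1−A = 4σT_eq⁴/S.
1−A = 4 × 5.67×10⁻⁸ × (250)⁴ / 3460 = 0.256.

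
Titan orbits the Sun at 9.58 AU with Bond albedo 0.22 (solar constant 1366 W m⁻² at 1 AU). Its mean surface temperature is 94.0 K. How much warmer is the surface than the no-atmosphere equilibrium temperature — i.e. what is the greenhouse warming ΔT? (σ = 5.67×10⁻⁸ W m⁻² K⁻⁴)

ΔT ≈ 9.4 K

S = 1366/9.58² = 14.88 W m⁻².
T_eq = [S(1−A)/(4σ)]^(1/4) = [14.88×0.78/(4×5.67×10⁻⁸)]^(1/4) = 84.6 K.
ΔT = T_surf − T_eq = 94 − 84.6.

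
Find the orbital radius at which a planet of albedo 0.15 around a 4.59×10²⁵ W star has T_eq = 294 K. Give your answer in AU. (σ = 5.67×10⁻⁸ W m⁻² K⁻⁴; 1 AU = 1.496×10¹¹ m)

d ≈ 0.286 AU

From T_eq⁴ = L(1−A)/(16πσd²): d = √[L(1−A)/(16πσT_eq⁴)].
d = √[4.59×10²⁵ × 0.85 / (16π × 5.67×10⁻⁸ × (294)⁴)] = 4.28×10¹⁰ m = 0.286 AU.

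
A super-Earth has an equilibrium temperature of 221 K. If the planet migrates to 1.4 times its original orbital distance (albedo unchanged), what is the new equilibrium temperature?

T_eq ≈ 187 K

T_eq ∝ L^(1/4) · d^(−1/2).
T′ = 221 / 1.4^(1/2) = 187 K.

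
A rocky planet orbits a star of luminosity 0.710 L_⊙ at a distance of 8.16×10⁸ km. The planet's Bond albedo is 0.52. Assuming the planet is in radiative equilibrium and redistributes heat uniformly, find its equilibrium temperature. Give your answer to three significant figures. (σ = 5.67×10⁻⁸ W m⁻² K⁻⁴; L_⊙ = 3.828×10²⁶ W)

T_eq ≈ 91.1 K

d = 8.16×10⁸ km = 8.16×10¹¹ m.
L = 0.710 × 3.828×10²⁶ = 2.72×10²⁶ W.
Flux: S = L/(4πd²) = 2.72×10²⁶/(4π×(8.16×10¹¹)²) = 32.5 W m⁻².
Energy balance: absorbed = emitted ⇒ πR²·S(1−A) = 4πR²·σT_eq⁴, so T_eq⁴ = S(1−A)/(4σ).
T_eq = [32.5 × 0.48 / (4 × 5.67×10⁻⁸)]^(1/4) = (6.87×10⁷)^(1/4) = 91.1 K.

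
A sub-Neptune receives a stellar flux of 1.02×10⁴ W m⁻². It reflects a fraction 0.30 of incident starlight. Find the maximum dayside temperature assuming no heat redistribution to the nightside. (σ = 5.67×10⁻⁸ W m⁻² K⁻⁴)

T_ss ≈ 596 K

With no redistribution each surface element balances locally: S(1−A) = σT⁴.
T = [1.02×10⁴ × 0.70 / 5.67×10⁻⁸]^(1/4) = (1.26×10¹¹)^(1/4) = 596 K.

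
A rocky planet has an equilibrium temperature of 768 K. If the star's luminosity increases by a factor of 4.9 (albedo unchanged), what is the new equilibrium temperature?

T_eq ≈ 1140 K

T_eq ∝ L^(1/4) · d^(−1/2).
T′ = 768 × 4.9^(1/4) = 1140 K.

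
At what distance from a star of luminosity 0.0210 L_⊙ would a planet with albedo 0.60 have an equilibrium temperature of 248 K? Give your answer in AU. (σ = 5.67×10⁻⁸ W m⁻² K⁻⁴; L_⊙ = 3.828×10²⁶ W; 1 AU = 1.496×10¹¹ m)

L = 0.0210 × 3.828×10²⁶ = 8.04×10²⁴ W.
From T_eq⁴ = L(1−A)/(16πσd²): d = √[L(1−A)/(16πσT_eq⁴)].
d = √[8.04×10²⁴ × 0.40 / (16π × 5.67×10⁻⁸ × (248)⁴)] = 1.73×10¹⁰ m = 0.115 AU.

d ≈ 0.115 AU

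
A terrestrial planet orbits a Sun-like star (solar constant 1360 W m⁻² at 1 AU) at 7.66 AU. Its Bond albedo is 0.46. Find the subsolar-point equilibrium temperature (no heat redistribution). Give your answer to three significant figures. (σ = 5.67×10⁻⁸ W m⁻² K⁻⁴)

T_ss ≈ 122 K

Flux at 7.66 AU: S = 1360/7.66² = 23.2 W m⁻².
At the subsolar point the surface absorbs S(1−A) and emits σT⁴ per unit area — no factor of 4, since only the local patch is in balance.
T = [23.2 × 0.54 / 5.67×10⁻⁸]^(1/4) = (2.21×10⁸)^(1/4) = 122 K.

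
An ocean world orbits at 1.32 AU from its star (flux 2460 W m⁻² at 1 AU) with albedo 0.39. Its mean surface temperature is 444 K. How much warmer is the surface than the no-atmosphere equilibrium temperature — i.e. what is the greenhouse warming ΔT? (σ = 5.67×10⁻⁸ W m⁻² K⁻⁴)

ΔT ≈ 195.8 K

S = 2460/1.32² = 1412 W m⁻².
T_eq = [S(1−A)/(4σ)]^(1/4) = [1412×0.61/(4×5.67×10⁻⁸)]^(1/4) = 248.2 K.
ΔT = T_surf − T_eq = 444 − 248.2.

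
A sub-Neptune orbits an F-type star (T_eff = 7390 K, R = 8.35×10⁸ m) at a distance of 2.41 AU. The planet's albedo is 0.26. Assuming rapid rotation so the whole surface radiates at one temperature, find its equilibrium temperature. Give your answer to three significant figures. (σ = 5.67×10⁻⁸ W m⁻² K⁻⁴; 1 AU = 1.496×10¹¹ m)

d = 2.41 AU = 3.61×10¹¹ m.
L = 4πR_⋆²σT_⋆⁴ = 4π(8.35×10⁸)² × 5.67×10⁻⁸ × (7390)⁴ = 1.48×10²⁷ W.
S = L/(4πd²) = 907 W m⁻².
Energy balance: absorbed = emitted ⇒ πR²·S(1−A) = 4πR²·σT_eq⁴, so T_eq⁴ = S(1−A)/(4σ).
T_eq = [907 × 0.74 / (4 × 5.67×10⁻⁸)]^(1/4) = (2.96×10⁹)^(1/4) = 233 K.

T_eq ≈ 233 K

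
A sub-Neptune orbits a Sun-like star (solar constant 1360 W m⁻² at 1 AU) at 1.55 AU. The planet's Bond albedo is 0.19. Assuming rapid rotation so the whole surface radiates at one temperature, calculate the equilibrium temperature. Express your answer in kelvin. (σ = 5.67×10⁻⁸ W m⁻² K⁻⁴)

T_eq ≈ 212 K

Flux at 1.55 AU: S = 1360/1.55² = 566 W m⁻².
Energy balance: absorbed = emitted ⇒ πR²·S(1−A) = 4πR²·σT_eq⁴, so T_eq⁴ = S(1−A)/(4σ).
T_eq = [566 × 0.81 / (4 × 5.67×10⁻⁸)]^(1/4) = (2.02×10⁹)^(1/4) = 212 K.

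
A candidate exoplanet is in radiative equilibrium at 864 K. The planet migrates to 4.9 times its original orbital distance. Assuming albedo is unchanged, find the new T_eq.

T_eq ≈ 390 K

T_eq ∝ L^(1/4) · d^(−1/2).
T′ = 864 / 4.9^(1/2) = 390 K.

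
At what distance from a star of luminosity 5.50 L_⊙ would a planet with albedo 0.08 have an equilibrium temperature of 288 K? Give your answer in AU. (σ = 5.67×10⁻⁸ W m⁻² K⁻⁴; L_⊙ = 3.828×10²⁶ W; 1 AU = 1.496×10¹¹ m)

d ≈ 2.10 AU

L = 5.50 × 3.828×10²⁶ = 2.11×10²⁷ W.
From T_eq⁴ = L(1−A)/(16πσd²): d = √[L(1−A)/(16πσT_eq⁴)].
d = √[2.11×10²⁷ × 0.92 / (16π × 5.67×10⁻⁸ × (288)⁴)] = 3.14×10¹¹ m = 2.10 AU.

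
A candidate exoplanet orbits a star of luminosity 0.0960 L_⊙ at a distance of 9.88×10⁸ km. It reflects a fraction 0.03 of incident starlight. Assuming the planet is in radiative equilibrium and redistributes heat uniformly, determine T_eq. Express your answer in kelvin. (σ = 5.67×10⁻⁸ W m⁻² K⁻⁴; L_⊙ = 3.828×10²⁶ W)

d = 9.88×10⁸ km = 9.88×10¹¹ m.
L = 0.0960 × 3.828×10²⁶ = 3.67×10²⁵ W.
Flux: S = L/(4πd²) = 3.67×10²⁵/(4π×(9.88×10¹¹)²) = 3.00 W m⁻².
Energy balance: absorbed = emitted ⇒ πR²·S(1−A) = 4πR²·σT_eq⁴, so T_eq⁴ = S(1−A)/(4σ).
T_eq = [3.00 × 0.97 / (4 × 5.67×10⁻⁸)]^(1/4) = (1.28×10⁷)^(1/4) = 59.8 K.

T_eq ≈ 59.8 K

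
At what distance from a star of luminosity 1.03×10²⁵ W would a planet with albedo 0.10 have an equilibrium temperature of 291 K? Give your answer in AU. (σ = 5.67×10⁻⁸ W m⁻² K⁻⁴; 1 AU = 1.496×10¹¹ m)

d ≈ 0.142 AU

From T_eq⁴ = L(1−A)/(16πσd²): d = √[L(1−A)/(16πσT_eq⁴)].
d = √[1.03×10²⁵ × 0.90 / (16π × 5.67×10⁻⁸ × (291)⁴)] = 2.13×10¹⁰ m = 0.142 AU.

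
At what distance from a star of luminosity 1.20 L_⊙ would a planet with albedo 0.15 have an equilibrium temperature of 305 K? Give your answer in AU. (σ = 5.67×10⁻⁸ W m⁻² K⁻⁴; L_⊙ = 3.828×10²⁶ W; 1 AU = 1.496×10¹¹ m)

d ≈ 0.841 AU

L = 1.20 × 3.828×10²⁶ = 4.59×10²⁶ W.
From T_eq⁴ = L(1−A)/(16πσd²): d = √[L(1−A)/(16πσT_eq⁴)].
d = √[4.59×10²⁶ × 0.85 / (16π × 5.67×10⁻⁸ × (305)⁴)] = 1.26×10¹¹ m = 0.841 AU.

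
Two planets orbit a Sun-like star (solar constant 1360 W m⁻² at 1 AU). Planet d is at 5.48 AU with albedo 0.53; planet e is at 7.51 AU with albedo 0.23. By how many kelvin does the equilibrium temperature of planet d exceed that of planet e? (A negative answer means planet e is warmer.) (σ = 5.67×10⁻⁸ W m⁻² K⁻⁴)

T_eq = [S₀(1−A)/(4σd²)]^(1/4), so T ∝ (1−A)^(1/4) / √d.
T₁ = [1360×0.47/(4×5.67×10⁻⁸×5.48²)]^(1/4) = 98.43 K.
T₂ = [1360×0.77/(4×5.67×10⁻⁸×7.51²)]^(1/4) = 95.12 K.

ΔT ≈ 3.3 K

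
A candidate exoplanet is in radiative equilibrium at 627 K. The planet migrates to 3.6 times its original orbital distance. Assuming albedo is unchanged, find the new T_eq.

T_eq ≈ 330 K

T_eq ∝ L^(1/4) · d^(−1/2).
T′ = 627 / 3.6^(1/2) = 330 K.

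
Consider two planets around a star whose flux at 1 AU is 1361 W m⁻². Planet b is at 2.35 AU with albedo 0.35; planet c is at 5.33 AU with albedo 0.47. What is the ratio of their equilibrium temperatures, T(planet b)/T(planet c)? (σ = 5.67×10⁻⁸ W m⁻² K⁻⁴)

T_eq = [S₀(1−A)/(4σd²)]^(1/4), so T ∝ (1−A)^(1/4) / √d.
T₁ = [1361×0.65/(4×5.67×10⁻⁸×2.35²)]^(1/4) = 163.02 K.
T₂ = [1361×0.53/(4×5.67×10⁻⁸×5.33²)]^(1/4) = 102.86 K.

T₁/T₂ ≈ 1.585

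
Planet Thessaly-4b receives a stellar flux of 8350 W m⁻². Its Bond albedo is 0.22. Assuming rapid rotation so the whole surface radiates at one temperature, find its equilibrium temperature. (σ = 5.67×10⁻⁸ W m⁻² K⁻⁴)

Energy balance: absorbed = emitted ⇒ πR²·S(1−A) = 4πR²·σT_eq⁴, so T_eq⁴ = S(1−A)/(4σ).
T_eq = [8350 × 0.78 / (4 × 5.67×10⁻⁸)]^(1/4) = (2.87×10¹⁰)^(1/4) = 412 K.

T_eq ≈ 412 K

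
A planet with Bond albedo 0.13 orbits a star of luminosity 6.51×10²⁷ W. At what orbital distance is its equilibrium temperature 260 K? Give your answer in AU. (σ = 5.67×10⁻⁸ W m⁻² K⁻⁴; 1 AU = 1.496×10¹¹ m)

d ≈ 4.41 AU

From T_eq⁴ = L(1−A)/(16πσd²): d = √[L(1−A)/(16πσT_eq⁴)].
d = √[6.51×10²⁷ × 0.87 / (16π × 5.67×10⁻⁸ × (260)⁴)] = 6.59×10¹¹ m = 4.41 AU.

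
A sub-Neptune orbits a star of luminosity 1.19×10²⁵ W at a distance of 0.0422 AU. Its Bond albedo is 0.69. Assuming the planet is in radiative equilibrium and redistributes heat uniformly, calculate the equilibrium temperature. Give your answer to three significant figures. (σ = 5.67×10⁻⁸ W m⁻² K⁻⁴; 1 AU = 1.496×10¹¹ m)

T_eq ≈ 425 K

d = 0.0422 AU = 6.31×10⁹ m.
Flux: S = L/(4πd²) = 1.19×10²⁵/(4π×(6.31×10⁹)²) = 2.38×10⁴ W m⁻².
Energy balance: absorbed = emitted ⇒ πR²·S(1−A) = 4πR²·σT_eq⁴, so T_eq⁴ = S(1−A)/(4σ).
T_eq = [2.38×10⁴ × 0.31 / (4 × 5.67×10⁻⁸)]^(1/4) = (3.25×10¹⁰)^(1/4) = 425 K.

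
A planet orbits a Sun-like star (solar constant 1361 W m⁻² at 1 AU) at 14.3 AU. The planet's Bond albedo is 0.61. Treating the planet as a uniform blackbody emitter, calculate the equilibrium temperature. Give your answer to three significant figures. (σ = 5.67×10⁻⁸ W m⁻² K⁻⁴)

T_eq ≈ 58.2 K

Flux at 14.3 AU: S = 1361/14.3² = 6.66 W m⁻².
Energy balance: absorbed = emitted ⇒ πR²·S(1−A) = 4πR²·σT_eq⁴, so T_eq⁴ = S(1−A)/(4σ).
T_eq = [6.66 × 0.39 / (4 × 5.67×10⁻⁸)]^(1/4) = (1.14×10⁷)^(1/4) = 58.2 K.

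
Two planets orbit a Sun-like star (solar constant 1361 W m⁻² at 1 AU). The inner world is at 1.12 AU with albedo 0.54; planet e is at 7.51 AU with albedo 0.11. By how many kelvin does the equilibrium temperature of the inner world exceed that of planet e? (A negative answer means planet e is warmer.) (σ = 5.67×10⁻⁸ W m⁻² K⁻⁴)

T_eq = [S₀(1−A)/(4σd²)]^(1/4), so T ∝ (1−A)^(1/4) / √d.
T₁ = [1361×0.46/(4×5.67×10⁻⁸×1.12²)]^(1/4) = 216.59 K.
T₂ = [1361×0.89/(4×5.67×10⁻⁸×7.51²)]^(1/4) = 98.65 K.

ΔT ≈ 117.9 K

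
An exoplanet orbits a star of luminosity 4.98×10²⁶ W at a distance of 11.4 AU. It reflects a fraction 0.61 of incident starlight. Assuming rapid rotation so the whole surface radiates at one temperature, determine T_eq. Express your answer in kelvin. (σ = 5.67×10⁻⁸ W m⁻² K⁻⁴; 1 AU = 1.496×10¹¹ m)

T_eq ≈ 69.6 K

d = 11.4 AU = 1.71×10¹² m.
Flux: S = L/(4πd²) = 4.98×10²⁶/(4π×(1.71×10¹²)²) = 13.6 W m⁻².
Energy balance: absorbed = emitted ⇒ πR²·S(1−A) = 4πR²·σT_eq⁴, so T_eq⁴ = S(1−A)/(4σ).
T_eq = [13.6 × 0.39 / (4 × 5.67×10⁻⁸)]^(1/4) = (2.34×10⁷)^(1/4) = 69.6 K.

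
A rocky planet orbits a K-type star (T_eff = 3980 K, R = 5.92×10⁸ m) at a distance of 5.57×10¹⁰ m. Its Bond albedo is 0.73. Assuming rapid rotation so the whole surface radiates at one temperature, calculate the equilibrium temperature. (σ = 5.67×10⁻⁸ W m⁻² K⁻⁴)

L = 4πR_⋆²σT_⋆⁴ = 4π(5.92×10⁸)² × 5.67×10⁻⁸ × (3980)⁴ = 6.27×10²⁵ W.
S = L/(4πd²) = 1610 W m⁻².
Energy balance: absorbed = emitted ⇒ πR²·S(1−A) = 4πR²·σT_eq⁴, so T_eq⁴ = S(1−A)/(4σ).
T_eq = [1610 × 0.27 / (4 × 5.67×10⁻⁸)]^(1/4) = (1.91×10⁹)^(1/4) = 209 K.

T_eq ≈ 209 K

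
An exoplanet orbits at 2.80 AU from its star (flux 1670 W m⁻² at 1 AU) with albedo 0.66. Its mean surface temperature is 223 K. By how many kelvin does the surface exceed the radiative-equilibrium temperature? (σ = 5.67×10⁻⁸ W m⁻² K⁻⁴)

S = 1670/2.80² = 213.0 W m⁻².
T_eq = [S(1−A)/(4σ)]^(1/4) = [213.0×0.34/(4×5.67×10⁻⁸)]^(1/4) = 133.7 K.
ΔT = T_surf − T_eq = 223 − 133.7.

ΔT ≈ 89.3 K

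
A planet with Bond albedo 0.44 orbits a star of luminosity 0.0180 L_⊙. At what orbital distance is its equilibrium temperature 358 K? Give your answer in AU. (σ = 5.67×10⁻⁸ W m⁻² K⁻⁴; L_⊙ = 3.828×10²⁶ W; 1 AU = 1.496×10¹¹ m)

L = 0.0180 × 3.828×10²⁶ = 6.89×10²⁴ W.
From T_eq⁴ = L(1−A)/(16πσd²): d = √[L(1−A)/(16πσT_eq⁴)].
d = √[6.89×10²⁴ × 0.56 / (16π × 5.67×10⁻⁸ × (358)⁴)] = 9.08×10⁹ m = 0.0607 AU.

d ≈ 0.0607 AU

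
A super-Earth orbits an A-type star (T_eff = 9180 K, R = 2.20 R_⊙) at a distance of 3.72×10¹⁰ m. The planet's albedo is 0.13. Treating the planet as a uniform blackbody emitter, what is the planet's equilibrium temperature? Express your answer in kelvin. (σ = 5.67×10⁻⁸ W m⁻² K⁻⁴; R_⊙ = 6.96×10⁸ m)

R_⋆ = 2.20 × 6.96×10⁸ = 1.53×10⁹ m.
L = 4πR_⋆²σT_⋆⁴ = 4π(1.53×10⁹)² × 5.67×10⁻⁸ × (9180)⁴ = 1.19×10²⁸ W.
S = L/(4πd²) = 6.82×10⁵ W m⁻².
Energy balance: absorbed = emitted ⇒ πR²·S(1−A) = 4πR²·σT_eq⁴, so T_eq⁴ = S(1−A)/(4σ).
T_eq = [6.82×10⁵ × 0.87 / (4 × 5.67×10⁻⁸)]^(1/4) = (2.62×10¹²)^(1/4) = 1270 K.

T_eq ≈ 1270 K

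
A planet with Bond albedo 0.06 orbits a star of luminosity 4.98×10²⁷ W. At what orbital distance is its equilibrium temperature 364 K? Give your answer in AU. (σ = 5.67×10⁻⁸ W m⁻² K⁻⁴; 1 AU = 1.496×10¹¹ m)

From T_eq⁴ = L(1−A)/(16πσd²): d = √[L(1−A)/(16πσT_eq⁴)].
d = √[4.98×10²⁷ × 0.94 / (16π × 5.67×10⁻⁸ × (364)⁴)] = 3.06×10¹¹ m = 2.04 AU.

d ≈ 2.04 AU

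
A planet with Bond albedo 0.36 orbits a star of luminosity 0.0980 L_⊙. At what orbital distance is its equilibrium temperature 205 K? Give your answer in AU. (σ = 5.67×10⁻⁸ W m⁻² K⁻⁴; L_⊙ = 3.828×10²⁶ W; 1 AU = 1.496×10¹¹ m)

d ≈ 0.462 AU

L = 0.0980 × 3.828×10²⁶ = 3.75×10²⁵ W.
From T_eq⁴ = L(1−A)/(16πσd²): d = √[L(1−A)/(16πσT_eq⁴)].
d = √[3.75×10²⁵ × 0.64 / (16π × 5.67×10⁻⁸ × (205)⁴)] = 6.91×10¹⁰ m = 0.462 AU.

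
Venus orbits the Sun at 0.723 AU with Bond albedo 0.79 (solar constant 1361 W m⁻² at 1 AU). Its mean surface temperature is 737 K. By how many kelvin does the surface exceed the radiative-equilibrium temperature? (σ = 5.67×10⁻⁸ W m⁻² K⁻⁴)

S = 1361/0.723² = 2604 W m⁻².
T_eq = [S(1−A)/(4σ)]^(1/4) = [2604×0.21/(4×5.67×10⁻⁸)]^(1/4) = 221.6 K.
ΔT = T_surf − T_eq = 737 − 221.6.

ΔT ≈ 515.4 K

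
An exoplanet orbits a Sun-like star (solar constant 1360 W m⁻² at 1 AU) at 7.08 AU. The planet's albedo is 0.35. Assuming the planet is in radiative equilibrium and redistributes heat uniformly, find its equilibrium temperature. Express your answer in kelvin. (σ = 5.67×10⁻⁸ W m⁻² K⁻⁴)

T_eq ≈ 93.9 K

Flux at 7.08 AU: S = 1360/7.08² = 27.1 W m⁻².
Energy balance: absorbed = emitted ⇒ πR²·S(1−A) = 4πR²·σT_eq⁴, so T_eq⁴ = S(1−A)/(4σ).
T_eq = [27.1 × 0.65 / (4 × 5.67×10⁻⁸)]^(1/4) = (7.78×10⁷)^(1/4) = 93.9 K.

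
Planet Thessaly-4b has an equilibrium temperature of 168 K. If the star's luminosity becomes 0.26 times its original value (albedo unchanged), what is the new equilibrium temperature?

T_eq ≈ 120 K

T_eq ∝ L^(1/4) · d^(−1/2).
T′ = 168 × 0.26^(1/4) = 120 K.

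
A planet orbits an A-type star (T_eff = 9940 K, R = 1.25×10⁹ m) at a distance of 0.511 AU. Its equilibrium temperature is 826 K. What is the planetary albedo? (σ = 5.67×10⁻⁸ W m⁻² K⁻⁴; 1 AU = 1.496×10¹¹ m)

A ≈ 0.29

d = 0.511 AU = 7.64×10¹⁰ m.
L = 4πR_⋆²σT_⋆⁴ = 4π(1.25×10⁹)² × 5.67×10⁻⁸ × (9940)⁴ = 1.09×10²⁸ W.
S = L/(4πd²) = 1.48×10⁵ W m⁻².
From T_eq⁴ = S(1−A)/(4σ): 1−A = 4σT_eq⁴/S.
1−A = 4 × 5.67×10⁻⁸ × (826)⁴ / 1.48×10⁵ = 0.713.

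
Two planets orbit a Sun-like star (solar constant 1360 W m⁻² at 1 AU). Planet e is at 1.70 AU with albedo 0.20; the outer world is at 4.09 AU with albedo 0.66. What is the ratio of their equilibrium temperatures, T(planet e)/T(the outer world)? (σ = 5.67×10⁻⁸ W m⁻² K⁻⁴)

T_eq = [S₀(1−A)/(4σd²)]^(1/4), so T ∝ (1−A)^(1/4) / √d.
T₁ = [1360×0.80/(4×5.67×10⁻⁸×1.70²)]^(1/4) = 201.85 K.
T₂ = [1360×0.34/(4×5.67×10⁻⁸×4.09²)]^(1/4) = 105.07 K.

T₁/T₂ ≈ 1.921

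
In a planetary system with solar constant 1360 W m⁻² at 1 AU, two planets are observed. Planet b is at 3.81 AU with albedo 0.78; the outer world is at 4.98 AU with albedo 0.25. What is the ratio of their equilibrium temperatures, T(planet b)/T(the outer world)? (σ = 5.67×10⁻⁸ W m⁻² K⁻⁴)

T_eq = [S₀(1−A)/(4σd²)]^(1/4), so T ∝ (1−A)^(1/4) / √d.
T₁ = [1360×0.22/(4×5.67×10⁻⁸×3.81²)]^(1/4) = 97.64 K.
T₂ = [1360×0.75/(4×5.67×10⁻⁸×4.98²)]^(1/4) = 116.04 K.

T₁/T₂ ≈ 0.841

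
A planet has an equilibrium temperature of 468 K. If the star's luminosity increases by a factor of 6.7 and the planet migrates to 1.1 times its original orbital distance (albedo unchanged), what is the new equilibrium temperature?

T_eq ≈ 718 K

T_eq ∝ L^(1/4) · d^(−1/2).
T′ = 468 × 6.7^(1/4) / 1.1^(1/2) = 718 K.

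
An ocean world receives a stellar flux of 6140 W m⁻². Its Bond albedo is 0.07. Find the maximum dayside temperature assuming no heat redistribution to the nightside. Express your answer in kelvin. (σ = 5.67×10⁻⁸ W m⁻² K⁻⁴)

With no redistribution each surface element balances locally: S(1−A) = σT⁴.
T = [6140 × 0.93 / 5.67×10⁻⁸]^(1/4) = (1.01×10¹¹)^(1/4) = 563 K.

T_ss ≈ 563 K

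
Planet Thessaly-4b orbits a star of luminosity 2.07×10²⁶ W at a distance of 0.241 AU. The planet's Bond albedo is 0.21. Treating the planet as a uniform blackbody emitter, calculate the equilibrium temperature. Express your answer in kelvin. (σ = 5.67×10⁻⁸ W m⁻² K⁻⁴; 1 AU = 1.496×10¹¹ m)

d = 0.241 AU = 3.61×10¹⁰ m.
Flux: S = L/(4πd²) = 2.07×10²⁶/(4π×(3.61×10¹⁰)²) = 1.27×10⁴ W m⁻².
Energy balance: absorbed = emitted ⇒ πR²·S(1−A) = 4πR²·σT_eq⁴, so T_eq⁴ = S(1−A)/(4σ).
T_eq = [1.27×10⁴ × 0.79 / (4 × 5.67×10⁻⁸)]^(1/4) = (4.41×10¹⁰)^(1/4) = 458 K.

T_eq ≈ 458 K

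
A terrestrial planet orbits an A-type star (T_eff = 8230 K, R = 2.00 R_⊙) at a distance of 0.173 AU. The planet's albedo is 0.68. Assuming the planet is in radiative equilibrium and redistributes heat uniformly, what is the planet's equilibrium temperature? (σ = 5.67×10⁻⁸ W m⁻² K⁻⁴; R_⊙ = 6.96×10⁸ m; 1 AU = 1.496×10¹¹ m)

T_eq ≈ 1020 K

R_⋆ = 2.00 × 6.96×10⁸ = 1.39×10⁹ m.
d = 0.173 AU = 2.59×10¹⁰ m.
L = 4πR_⋆²σT_⋆⁴ = 4π(1.39×10⁹)² × 5.67×10⁻⁸ × (8230)⁴ = 6.33×10²⁷ W.
S = L/(4πd²) = 7.52×10⁵ W m⁻².
Energy balance: absorbed = emitted ⇒ πR²·S(1−A) = 4πR²·σT_eq⁴, so T_eq⁴ = S(1−A)/(4σ).
T_eq = [7.52×10⁵ × 0.32 / (4 × 5.67×10⁻⁸)]^(1/4) = (1.06×10¹²)^(1/4) = 1020 K.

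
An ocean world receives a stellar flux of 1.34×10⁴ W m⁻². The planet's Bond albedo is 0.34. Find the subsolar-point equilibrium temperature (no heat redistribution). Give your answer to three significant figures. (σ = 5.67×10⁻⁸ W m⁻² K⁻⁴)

T_ss ≈ 628 K

At the subsolar point the surface absorbs S(1−A) and emits σT⁴ per unit area — no factor of 4, since only the local patch is in balance.
T = [1.34×10⁴ × 0.66 / 5.67×10⁻⁸]^(1/4) = (1.56×10¹¹)^(1/4) = 628 K.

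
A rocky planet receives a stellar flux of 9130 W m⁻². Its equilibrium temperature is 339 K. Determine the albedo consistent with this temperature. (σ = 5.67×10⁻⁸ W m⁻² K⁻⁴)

A ≈ 0.67

From T_eq⁴ = S(1−A)/(4σ): 1−A = 4σT_eq⁴/S.
1−A = 4 × 5.67×10⁻⁸ × (339)⁴ / 9130 = 0.328.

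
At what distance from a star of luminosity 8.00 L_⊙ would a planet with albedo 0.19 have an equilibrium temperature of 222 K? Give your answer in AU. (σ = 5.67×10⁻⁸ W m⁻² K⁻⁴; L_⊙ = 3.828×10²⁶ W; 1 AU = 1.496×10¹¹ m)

L = 8.00 × 3.828×10²⁶ = 3.06×10²⁷ W.
From T_eq⁴ = L(1−A)/(16πσd²): d = √[L(1−A)/(16πσT_eq⁴)].
d = √[3.06×10²⁷ × 0.81 / (16π × 5.67×10⁻⁸ × (222)⁴)] = 5.99×10¹¹ m = 4.00 AU.

d ≈ 4.00 AU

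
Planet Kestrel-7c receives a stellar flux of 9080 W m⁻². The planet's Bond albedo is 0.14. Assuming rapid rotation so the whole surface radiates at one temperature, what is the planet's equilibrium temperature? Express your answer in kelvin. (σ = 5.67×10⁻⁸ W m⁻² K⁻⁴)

Energy balance: absorbed = emitted ⇒ πR²·S(1−A) = 4πR²·σT_eq⁴, so T_eq⁴ = S(1−A)/(4σ).
T_eq = [9080 × 0.86 / (4 × 5.67×10⁻⁸)]^(1/4) = (3.44×10¹⁰)^(1/4) = 431 K.

T_eq ≈ 431 K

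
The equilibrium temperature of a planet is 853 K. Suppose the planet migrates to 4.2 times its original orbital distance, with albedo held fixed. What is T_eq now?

T_eq ≈ 416 K

T_eq ∝ L^(1/4) · d^(−1/2).
T′ = 853 / 4.2^(1/2) = 416 K.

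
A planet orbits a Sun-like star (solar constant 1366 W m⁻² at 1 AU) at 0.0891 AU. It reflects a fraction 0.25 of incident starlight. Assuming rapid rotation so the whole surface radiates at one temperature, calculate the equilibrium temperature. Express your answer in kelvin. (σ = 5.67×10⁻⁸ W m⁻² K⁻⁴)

T_eq ≈ 869 K

Flux at 0.0891 AU: S = 1366/0.0891² = 1.72×10⁵ W m⁻².
Energy balance: absorbed = emitted ⇒ πR²·S(1−A) = 4πR²·σT_eq⁴, so T_eq⁴ = S(1−A)/(4σ).
T_eq = [1.72×10⁵ × 0.75 / (4 × 5.67×10⁻⁸)]^(1/4) = (5.69×10¹¹)^(1/4) = 869 K.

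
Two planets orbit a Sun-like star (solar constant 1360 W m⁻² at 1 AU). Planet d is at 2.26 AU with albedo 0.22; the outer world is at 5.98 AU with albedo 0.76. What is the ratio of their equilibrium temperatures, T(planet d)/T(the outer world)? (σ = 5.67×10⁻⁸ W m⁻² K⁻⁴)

T_eq = [S₀(1−A)/(4σd²)]^(1/4), so T ∝ (1−A)^(1/4) / √d.
T₁ = [1360×0.78/(4×5.67×10⁻⁸×2.26²)]^(1/4) = 173.96 K.
T₂ = [1360×0.24/(4×5.67×10⁻⁸×5.98²)]^(1/4) = 79.65 K.

T₁/T₂ ≈ 2.184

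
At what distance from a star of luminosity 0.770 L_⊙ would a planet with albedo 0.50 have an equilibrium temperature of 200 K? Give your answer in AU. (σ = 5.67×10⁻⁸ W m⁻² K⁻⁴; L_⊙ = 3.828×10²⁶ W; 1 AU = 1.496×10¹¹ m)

L = 0.770 × 3.828×10²⁶ = 2.95×10²⁶ W.
From T_eq⁴ = L(1−A)/(16πσd²): d = √[L(1−A)/(16πσT_eq⁴)].
d = √[2.95×10²⁶ × 0.50 / (16π × 5.67×10⁻⁸ × (200)⁴)] = 1.80×10¹¹ m = 1.20 AU.

d ≈ 1.20 AU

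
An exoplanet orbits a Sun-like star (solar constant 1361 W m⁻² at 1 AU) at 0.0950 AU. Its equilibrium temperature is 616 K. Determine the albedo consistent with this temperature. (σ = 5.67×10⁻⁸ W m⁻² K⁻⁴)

A ≈ 0.78

Flux at 0.0950 AU: S = 1361/0.0950² = 1.51×10⁵ W m⁻².
From T_eq⁴ = S(1−A)/(4σ): 1−A = 4σT_eq⁴/S.
1−A = 4 × 5.67×10⁻⁸ × (616)⁴ / 1.51×10⁵ = 0.217.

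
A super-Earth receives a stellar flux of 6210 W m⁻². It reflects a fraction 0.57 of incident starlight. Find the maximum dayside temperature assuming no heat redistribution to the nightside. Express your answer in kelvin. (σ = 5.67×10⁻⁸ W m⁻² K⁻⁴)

T_ss ≈ 466 K

With no redistribution each surface element balances locally: S(1−A) = σT⁴.
T = [6210 × 0.43 / 5.67×10⁻⁸]^(1/4) = (4.71×10¹⁰)^(1/4) = 466 K.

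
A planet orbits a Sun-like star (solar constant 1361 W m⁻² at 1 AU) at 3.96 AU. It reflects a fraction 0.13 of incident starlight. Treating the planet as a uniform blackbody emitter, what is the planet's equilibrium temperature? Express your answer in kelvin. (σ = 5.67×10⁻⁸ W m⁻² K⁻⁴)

Flux at 3.96 AU: S = 1361/3.96² = 86.8 W m⁻².
Energy balance: absorbed = emitted ⇒ πR²·S(1−A) = 4πR²·σT_eq⁴, so T_eq⁴ = S(1−A)/(4σ).
T_eq = [86.8 × 0.87 / (4 × 5.67×10⁻⁸)]^(1/4) = (3.33×10⁸)^(1/4) = 135 K.

T_eq ≈ 135 K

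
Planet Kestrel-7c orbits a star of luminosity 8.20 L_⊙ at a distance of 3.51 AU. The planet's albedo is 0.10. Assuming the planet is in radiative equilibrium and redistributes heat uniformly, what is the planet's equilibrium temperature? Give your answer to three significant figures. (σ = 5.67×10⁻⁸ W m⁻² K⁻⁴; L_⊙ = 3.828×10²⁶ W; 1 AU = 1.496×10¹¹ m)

T_eq ≈ 245 K

d = 3.51 AU = 5.25×10¹¹ m.
L = 8.20 × 3.828×10²⁶ = 3.14×10²⁷ W.
Flux: S = L/(4πd²) = 3.14×10²⁷/(4π×(5.25×10¹¹)²) = 906 W m⁻².
Energy balance: absorbed = emitted ⇒ πR²·S(1−A) = 4πR²·σT_eq⁴, so T_eq⁴ = S(1−A)/(4σ).
T_eq = [906 × 0.90 / (4 × 5.67×10⁻⁸)]^(1/4) = (3.59×10⁹)^(1/4) = 245 K.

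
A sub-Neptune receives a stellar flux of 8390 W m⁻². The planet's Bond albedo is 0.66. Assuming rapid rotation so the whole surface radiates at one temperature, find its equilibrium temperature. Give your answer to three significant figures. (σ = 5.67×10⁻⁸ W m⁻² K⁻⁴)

Energy balance: absorbed = emitted ⇒ πR²·S(1−A) = 4πR²·σT_eq⁴, so T_eq⁴ = S(1−A)/(4σ).
T_eq = [8390 × 0.34 / (4 × 5.67×10⁻⁸)]^(1/4) = (1.26×10¹⁰)^(1/4) = 335 K.

T_eq ≈ 335 K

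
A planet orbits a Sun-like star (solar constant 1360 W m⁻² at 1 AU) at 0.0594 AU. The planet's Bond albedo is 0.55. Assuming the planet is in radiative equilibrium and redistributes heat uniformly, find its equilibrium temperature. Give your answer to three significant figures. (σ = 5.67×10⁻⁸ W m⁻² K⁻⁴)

T_eq ≈ 935 K

Flux at 0.0594 AU: S = 1360/0.0594² = 3.85×10⁵ W m⁻².
Energy balance: absorbed = emitted ⇒ πR²·S(1−A) = 4πR²·σT_eq⁴, so T_eq⁴ = S(1−A)/(4σ).
T_eq = [3.85×10⁵ × 0.45 / (4 × 5.67×10⁻⁸)]^(1/4) = (7.65×10¹¹)^(1/4) = 935 K.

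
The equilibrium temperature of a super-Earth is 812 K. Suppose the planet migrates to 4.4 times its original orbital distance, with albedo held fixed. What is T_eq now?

T_eq ∝ L^(1/4) · d^(−1/2).
T′ = 812 / 4.4^(1/2) = 387 K.

T_eq ≈ 387 K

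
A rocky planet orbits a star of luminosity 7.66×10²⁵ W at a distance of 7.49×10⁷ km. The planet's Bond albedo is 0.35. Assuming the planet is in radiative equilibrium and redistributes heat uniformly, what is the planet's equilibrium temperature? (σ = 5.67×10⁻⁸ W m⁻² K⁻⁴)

T_eq ≈ 236 K

d = 7.49×10⁷ km = 7.49×10¹⁰ m.
Flux: S = L/(4πd²) = 7.66×10²⁵/(4π×(7.49×10¹⁰)²) = 1090 W m⁻².
Energy balance: absorbed = emitted ⇒ πR²·S(1−A) = 4πR²·σT_eq⁴, so T_eq⁴ = S(1−A)/(4σ).
T_eq = [1090 × 0.65 / (4 × 5.67×10⁻⁸)]^(1/4) = (3.11×10⁹)^(1/4) = 236 K.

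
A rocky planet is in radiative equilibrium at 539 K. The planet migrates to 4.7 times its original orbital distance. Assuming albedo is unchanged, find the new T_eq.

T_eq ∝ L^(1/4) · d^(−1/2).
T′ = 539 / 4.7^(1/2) = 249 K.

T_eq ≈ 249 K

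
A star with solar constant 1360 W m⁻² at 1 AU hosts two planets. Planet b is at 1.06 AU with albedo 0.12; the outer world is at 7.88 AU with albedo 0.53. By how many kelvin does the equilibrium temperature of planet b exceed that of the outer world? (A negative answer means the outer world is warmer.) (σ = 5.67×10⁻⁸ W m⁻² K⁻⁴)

T_eq = [S₀(1−A)/(4σd²)]^(1/4), so T ∝ (1−A)^(1/4) / √d.
T₁ = [1360×0.88/(4×5.67×10⁻⁸×1.06²)]^(1/4) = 261.78 K.
T₂ = [1360×0.47/(4×5.67×10⁻⁸×7.88²)]^(1/4) = 82.08 K.

ΔT ≈ 179.7 K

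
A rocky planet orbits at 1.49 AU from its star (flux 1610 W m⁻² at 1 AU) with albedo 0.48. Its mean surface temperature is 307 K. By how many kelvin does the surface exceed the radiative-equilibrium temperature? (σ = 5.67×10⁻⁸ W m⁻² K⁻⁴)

S = 1610/1.49² = 725.2 W m⁻².
T_eq = [S(1−A)/(4σ)]^(1/4) = [725.2×0.52/(4×5.67×10⁻⁸)]^(1/4) = 201.9 K.
ΔT = T_surf − T_eq = 307 − 201.9.

ΔT ≈ 105.1 K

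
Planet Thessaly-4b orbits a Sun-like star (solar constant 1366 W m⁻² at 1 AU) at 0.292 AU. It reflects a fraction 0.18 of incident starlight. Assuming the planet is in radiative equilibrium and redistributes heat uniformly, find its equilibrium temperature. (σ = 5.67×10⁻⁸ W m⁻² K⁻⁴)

Flux at 0.292 AU: S = 1366/0.292² = 1.60×10⁴ W m⁻².
Energy balance: absorbed = emitted ⇒ πR²·S(1−A) = 4πR²·σT_eq⁴, so T_eq⁴ = S(1−A)/(4σ).
T_eq = [1.60×10⁴ × 0.82 / (4 × 5.67×10⁻⁸)]^(1/4) = (5.79×10¹⁰)^(1/4) = 491 K.

T_eq ≈ 491 K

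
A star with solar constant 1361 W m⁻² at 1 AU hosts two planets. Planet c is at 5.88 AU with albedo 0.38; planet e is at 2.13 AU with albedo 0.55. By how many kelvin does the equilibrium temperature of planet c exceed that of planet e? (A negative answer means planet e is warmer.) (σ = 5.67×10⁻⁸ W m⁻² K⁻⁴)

ΔT ≈ -54.3 K

T_eq = [S₀(1−A)/(4σd²)]^(1/4), so T ∝ (1−A)^(1/4) / √d.
T₁ = [1361×0.62/(4×5.67×10⁻⁸×5.88²)]^(1/4) = 101.85 K.
T₂ = [1361×0.45/(4×5.67×10⁻⁸×2.13²)]^(1/4) = 156.19 K.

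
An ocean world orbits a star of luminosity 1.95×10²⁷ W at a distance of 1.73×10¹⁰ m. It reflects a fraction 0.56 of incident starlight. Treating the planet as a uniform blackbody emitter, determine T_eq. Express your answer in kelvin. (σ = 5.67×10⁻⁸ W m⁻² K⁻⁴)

Flux: S = L/(4πd²) = 1.95×10²⁷/(4π×(1.73×10¹⁰)²) = 5.18×10⁵ W m⁻².
Energy balance: absorbed = emitted ⇒ πR²·S(1−A) = 4πR²·σT_eq⁴, so T_eq⁴ = S(1−A)/(4σ).
T_eq = [5.18×10⁵ × 0.44 / (4 × 5.67×10⁻⁸)]^(1/4) = (1.01×10¹²)^(1/4) = 1000 K.

T_eq ≈ 1000 K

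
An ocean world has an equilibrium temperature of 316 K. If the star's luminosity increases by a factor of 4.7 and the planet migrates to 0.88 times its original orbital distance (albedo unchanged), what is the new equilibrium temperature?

T_eq ≈ 496 K

T_eq ∝ L^(1/4) · d^(−1/2).
T′ = 316 × 4.7^(1/4) / 0.88^(1/2) = 496 K.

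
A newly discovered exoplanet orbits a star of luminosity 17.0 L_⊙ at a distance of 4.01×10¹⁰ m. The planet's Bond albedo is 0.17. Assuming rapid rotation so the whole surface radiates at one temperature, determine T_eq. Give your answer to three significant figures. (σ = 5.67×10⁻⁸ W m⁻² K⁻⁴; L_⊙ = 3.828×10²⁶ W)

T_eq ≈ 1040 K

L = 17.0 × 3.828×10²⁶ = 6.51×10²⁷ W.
Flux: S = L/(4πd²) = 6.51×10²⁷/(4π×(4.01×10¹⁰)²) = 3.22×10⁵ W m⁻².
Energy balance: absorbed = emitted ⇒ πR²·S(1−A) = 4πR²·σT_eq⁴, so T_eq⁴ = S(1−A)/(4σ).
T_eq = [3.22×10⁵ × 0.83 / (4 × 5.67×10⁻⁸)]^(1/4) = (1.18×10¹²)^(1/4) = 1040 K.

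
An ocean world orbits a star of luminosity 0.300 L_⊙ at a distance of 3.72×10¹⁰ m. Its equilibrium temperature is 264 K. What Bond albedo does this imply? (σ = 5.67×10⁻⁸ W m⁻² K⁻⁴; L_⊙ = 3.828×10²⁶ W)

L = 0.300 × 3.828×10²⁶ = 1.15×10²⁶ W.
Flux: S = L/(4πd²) = 1.15×10²⁶/(4π×(3.72×10¹⁰)²) = 6600 W m⁻².
From T_eq⁴ = S(1−A)/(4σ): 1−A = 4σT_eq⁴/S.
1−A = 4 × 5.67×10⁻⁸ × (264)⁴ / 6600 = 0.167.

A ≈ 0.83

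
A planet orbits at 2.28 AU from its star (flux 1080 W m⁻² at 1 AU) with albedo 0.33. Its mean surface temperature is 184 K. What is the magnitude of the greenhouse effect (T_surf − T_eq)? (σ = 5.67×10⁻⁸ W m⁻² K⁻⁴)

S = 1080/2.28² = 207.8 W m⁻².
T_eq = [S(1−A)/(4σ)]^(1/4) = [207.8×0.67/(4×5.67×10⁻⁸)]^(1/4) = 157.4 K.
ΔT = T_surf − T_eq = 184 − 157.4.

ΔT ≈ 26.6 K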